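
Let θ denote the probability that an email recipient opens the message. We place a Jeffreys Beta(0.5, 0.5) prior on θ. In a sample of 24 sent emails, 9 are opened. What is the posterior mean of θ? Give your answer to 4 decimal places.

Observing 9 successes and 15 failures updates Beta(0.5, 0.5) by adding the success and failure counts to the two shape parameters: α = 0.5+9 = 9.5, β = 0.5+15 = 15.5.
E[θ | data] = 9.5/(9.5+15.5) = 0.3800.

Posterior mean ≈ 0.3800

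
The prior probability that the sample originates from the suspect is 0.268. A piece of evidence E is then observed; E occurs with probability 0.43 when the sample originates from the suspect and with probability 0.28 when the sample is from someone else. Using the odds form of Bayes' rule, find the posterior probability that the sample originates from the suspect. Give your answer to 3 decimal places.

Prior odds = 0.268/(1−0.268) = 0.36612. In log-odds, ln(0.36612) = -1.0048.
Add log likelihood ratio: ln(1.5357) = 0.42900.
Posterior log-odds = -0.57580, so posterior odds = exp(-0.57580) = 0.56226. Converting, P(H|E) = 0.56226/1.5623 = 0.360.

Posterior probability ≈ 0.360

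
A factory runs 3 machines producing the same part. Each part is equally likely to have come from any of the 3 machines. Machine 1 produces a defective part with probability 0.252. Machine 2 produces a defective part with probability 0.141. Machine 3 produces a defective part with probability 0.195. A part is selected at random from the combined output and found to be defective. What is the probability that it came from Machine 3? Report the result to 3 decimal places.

Posterior probability ≈ 0.332

Tabulate prior·likelihood by source: [1] prior 0.333333, lik 0.252, product 0.08400; [2] prior 0.333333, lik 0.141, product 0.04700; [3] prior 0.333333, lik 0.195, product 0.06500.
Normalizing constant = 0.19600; the posterior for Machine 3 is its product over the sum, 0.06500/0.19600 = 0.332.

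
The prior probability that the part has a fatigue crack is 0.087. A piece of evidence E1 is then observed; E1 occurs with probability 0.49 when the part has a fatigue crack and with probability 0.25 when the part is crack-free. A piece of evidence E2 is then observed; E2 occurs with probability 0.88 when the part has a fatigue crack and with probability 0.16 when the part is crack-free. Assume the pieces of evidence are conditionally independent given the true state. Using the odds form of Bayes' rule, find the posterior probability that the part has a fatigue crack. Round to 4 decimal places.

Prior odds = 0.087/(1−0.087) = 0.095290. In log-odds, ln(0.095290) = -2.3508.
Add log likelihood ratios: ln(1.9600) + ln(5.5000) = 2.3777.
Posterior log-odds = 0.026865, so posterior odds = exp(0.026865) = 1.0272. Converting, P(H|E) = 1.0272/2.0272 = 0.5067.

Posterior probability ≈ 0.5067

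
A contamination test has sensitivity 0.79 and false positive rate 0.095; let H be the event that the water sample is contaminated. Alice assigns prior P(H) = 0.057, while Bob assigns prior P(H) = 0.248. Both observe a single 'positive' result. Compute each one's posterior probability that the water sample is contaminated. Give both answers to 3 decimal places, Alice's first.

The likelihood ratio for a 'positive' result is 0.79/0.095 = 8.3158.
Alice: prior odds 0.057/0.943 = 0.060445; posterior odds 0.50265; posterior probability 0.335.
Bob: prior odds 0.248/0.752 = 0.32979; posterior odds 2.7424; posterior probability 0.733.

Alice: 0.335; Bob: 0.733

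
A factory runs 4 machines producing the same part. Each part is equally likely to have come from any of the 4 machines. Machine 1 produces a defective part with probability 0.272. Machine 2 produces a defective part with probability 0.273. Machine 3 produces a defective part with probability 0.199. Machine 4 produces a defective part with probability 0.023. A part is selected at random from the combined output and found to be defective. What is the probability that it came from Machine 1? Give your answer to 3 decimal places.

Posterior probability ≈ 0.355

P(defective|M1) = 0.272; P(defective|M2) = 0.273; P(defective|M3) = 0.199; P(defective|M4) = 0.023.
Prior × likelihood for each source: 0.25·0.272=0.06800, 0.25·0.273=0.06825, 0.25·0.199=0.04975, 0.25·0.023=0.005750. Summing gives P(defective) = 0.19175.
P(Machine 1 | defective) = 0.06800 / 0.19175 = 0.355.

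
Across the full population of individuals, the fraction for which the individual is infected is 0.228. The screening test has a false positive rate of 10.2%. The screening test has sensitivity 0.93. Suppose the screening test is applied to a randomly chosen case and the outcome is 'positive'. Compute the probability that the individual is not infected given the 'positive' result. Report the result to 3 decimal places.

P(¬H | E) ≈ 0.271

Write H for 'the individual is infected'. Prior odds H:¬H = 0.228/0.772 = 0.29534. For the 'positive' outcome, the likelihood ratio is 0.93/0.102 = 9.1176.
Posterior odds = 0.29534 × 9.1176 = 2.6928, so P(H|E) = 2.6928/(1+2.6928) = 0.729. Then P(¬H|E) = 1 − 0.729 = 0.271.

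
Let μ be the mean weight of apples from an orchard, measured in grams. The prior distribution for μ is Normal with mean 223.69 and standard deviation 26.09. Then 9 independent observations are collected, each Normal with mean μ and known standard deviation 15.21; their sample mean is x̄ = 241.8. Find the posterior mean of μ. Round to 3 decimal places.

With known σ, the Normal prior is conjugate. Weight on the data is w = (n/σ²)/(n/σ² + 1/τ₀²) = 0.0389031/(0.0389031+0.00146910) = 0.96361.
Posterior mean = w·x̄ + (1−w)·μ₀ = 0.96361·241.8 + 0.036389·223.69 = 241.141.

Posterior mean ≈ 241.141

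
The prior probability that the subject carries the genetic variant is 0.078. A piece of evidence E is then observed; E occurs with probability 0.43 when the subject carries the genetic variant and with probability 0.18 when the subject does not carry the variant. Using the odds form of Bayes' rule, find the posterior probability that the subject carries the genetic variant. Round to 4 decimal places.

Posterior probability ≈ 0.1681

Prior odds = 0.078/(1−0.078) = 0.084599.
Likelihood ratio for E = 0.43/0.18 = 2.3889.
Posterior odds = prior odds × LR = 0.20210.
Posterior probability = odds/(1+odds) = 0.20210/1.2021 = 0.1681.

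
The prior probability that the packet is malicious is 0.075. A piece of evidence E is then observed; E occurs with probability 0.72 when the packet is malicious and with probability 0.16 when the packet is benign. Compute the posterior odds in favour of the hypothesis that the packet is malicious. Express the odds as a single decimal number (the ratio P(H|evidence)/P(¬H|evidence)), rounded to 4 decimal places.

Posterior odds ≈ 0.3649

Prior odds = 0.075/(1−0.075) = 0.081081.
Likelihood ratio for E = 0.72/0.16 = 4.5000.
Posterior odds = prior odds × LR = 0.36486.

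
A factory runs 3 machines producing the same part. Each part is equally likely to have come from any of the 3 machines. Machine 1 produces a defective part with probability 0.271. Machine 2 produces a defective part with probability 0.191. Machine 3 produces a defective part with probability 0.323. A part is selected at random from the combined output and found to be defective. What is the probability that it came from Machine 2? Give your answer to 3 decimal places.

Tabulate prior·likelihood by source: [1] prior 0.333333, lik 0.271, product 0.09033; [2] prior 0.333333, lik 0.191, product 0.06367; [3] prior 0.333333, lik 0.323, product 0.1077.
Normalizing constant = 0.26167; the posterior for Machine 2 is its product over the sum, 0.06367/0.26167 = 0.243.

Posterior probability ≈ 0.243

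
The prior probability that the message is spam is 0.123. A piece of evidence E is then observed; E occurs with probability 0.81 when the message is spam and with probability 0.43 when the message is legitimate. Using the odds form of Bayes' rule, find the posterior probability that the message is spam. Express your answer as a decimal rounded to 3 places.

Prior odds = 0.123/(1−0.123) = 0.14025. In log-odds, ln(0.14025) = -1.9643.
Add log likelihood ratio: ln(1.8837) = 0.63325.
Posterior log-odds = -1.3311, so posterior odds = exp(-1.3311) = 0.26419. Converting, P(H|E) = 0.26419/1.2642 = 0.209.

Posterior probability ≈ 0.209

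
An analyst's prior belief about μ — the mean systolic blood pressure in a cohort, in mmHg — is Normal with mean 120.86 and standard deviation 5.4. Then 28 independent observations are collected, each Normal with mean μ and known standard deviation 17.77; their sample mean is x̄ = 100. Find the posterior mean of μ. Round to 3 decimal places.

Posterior mean ≈ 105.818

Prior precision 1/τ₀² = 1/5.4² = 0.0342936; data precision n/σ² = 28/17.77² = 0.0886713.
Posterior precision = 0.0342936 + 0.0886713 = 0.122965.
Posterior mean = (0.0342936·120.86 + 0.0886713·100) / 0.122965 = 105.818.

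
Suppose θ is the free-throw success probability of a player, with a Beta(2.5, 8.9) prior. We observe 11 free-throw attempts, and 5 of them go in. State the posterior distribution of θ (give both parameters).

The binomial likelihood is conjugate to the Beta prior: with 5 successes and 6 failures, the posterior is Beta(2.5+5, 8.9+6) = Beta(7.5, 14.9).

Posterior: Beta(7.5, 14.9)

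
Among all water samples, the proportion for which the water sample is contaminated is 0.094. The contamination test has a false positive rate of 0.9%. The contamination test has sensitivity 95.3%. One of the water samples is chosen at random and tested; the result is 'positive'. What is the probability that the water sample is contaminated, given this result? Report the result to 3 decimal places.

Let H be the event that the water sample is contaminated. P(H) = 0.094, so P(¬H) = 0.906. With E the 'positive' result, P(E|H) = 0.953 and P(E|¬H) = 0.009.
P(E) = 0.953·0.094 + 0.009·0.906 = 0.089582 + 0.0081540 = 0.097736.
By Bayes' theorem, P(H|E) = 0.089582 / 0.097736 = 0.917.

P(H | E) ≈ 0.917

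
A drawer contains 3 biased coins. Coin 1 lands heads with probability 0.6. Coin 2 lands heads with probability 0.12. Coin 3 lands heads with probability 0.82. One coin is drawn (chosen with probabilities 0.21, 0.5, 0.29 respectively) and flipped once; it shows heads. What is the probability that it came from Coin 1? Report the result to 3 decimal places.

P(heads|C1) = 0.6; P(heads|C2) = 0.12; P(heads|C3) = 0.82.
Prior × likelihood for each source: 0.21·0.6=0.1260, 0.5·0.12=0.06000, 0.29·0.82=0.2378. Summing gives P(heads) = 0.42380.
P(Coin 1 | heads) = 0.1260 / 0.42380 = 0.297.

Posterior probability ≈ 0.297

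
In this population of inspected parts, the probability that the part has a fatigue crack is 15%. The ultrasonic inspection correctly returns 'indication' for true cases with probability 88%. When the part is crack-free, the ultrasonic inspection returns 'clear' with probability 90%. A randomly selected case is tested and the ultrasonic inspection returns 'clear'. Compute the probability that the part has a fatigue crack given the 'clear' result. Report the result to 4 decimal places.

Let H be the event that the part has a fatigue crack. P(H) = 0.15, so P(¬H) = 0.85. With E the 'clear' result, P(E|H) = 0.12 and P(E|¬H) = 0.9.
P(E) = 0.12·0.15 + 0.9·0.85 = 0.018000 + 0.76500 = 0.78300.
By Bayes' theorem, P(H|E) = 0.018000 / 0.78300 = 0.0230.

P(H | E) ≈ 0.0230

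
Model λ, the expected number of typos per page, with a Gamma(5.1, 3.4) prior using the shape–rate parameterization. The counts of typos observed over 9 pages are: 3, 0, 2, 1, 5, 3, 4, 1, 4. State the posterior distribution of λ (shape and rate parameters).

Posterior: Gamma(shape=28.1, rate=12.4)

Total count ∑xᵢ = 23 over n = 9 pages.
Gamma is conjugate to the Poisson likelihood: posterior is Gamma(shape = 5.1+23 = 28.1, rate = 3.4+9 = 12.4).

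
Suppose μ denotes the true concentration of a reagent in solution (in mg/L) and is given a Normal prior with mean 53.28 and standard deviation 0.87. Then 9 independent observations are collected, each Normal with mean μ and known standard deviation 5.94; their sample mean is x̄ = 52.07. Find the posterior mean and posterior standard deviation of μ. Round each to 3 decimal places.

Posterior mean ≈ 53.084; posterior SD ≈ 0.797

With known σ, the Normal prior is conjugate. Weight on the data is w = (n/σ²)/(n/σ² + 1/τ₀²) = 0.255076/(0.255076+1.32118) = 0.16182.
Posterior mean = w·x̄ + (1−w)·μ₀ = 0.16182·52.07 + 0.83818·53.28 = 53.084. Posterior variance = 1/(0.255076+1.32118) = 0.634415, so SD = 0.797.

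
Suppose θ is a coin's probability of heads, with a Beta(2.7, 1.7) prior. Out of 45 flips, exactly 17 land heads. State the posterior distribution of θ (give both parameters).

Observing 17 successes and 28 failures updates Beta(2.7, 1.7) by adding the success and failure counts to the two shape parameters: α = 2.7+17 = 19.7, β = 1.7+28 = 29.7.

Posterior: Beta(19.7, 29.7)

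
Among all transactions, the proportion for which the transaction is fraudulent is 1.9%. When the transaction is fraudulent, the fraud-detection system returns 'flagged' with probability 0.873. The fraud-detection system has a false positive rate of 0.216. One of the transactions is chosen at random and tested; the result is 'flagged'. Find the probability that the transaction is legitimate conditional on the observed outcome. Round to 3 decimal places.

P(¬H | E) ≈ 0.927

Write H for 'the transaction is fraudulent'. Prior odds H:¬H = 0.019/0.981 = 0.019368. For the 'flagged' outcome, the likelihood ratio is 0.873/0.216 = 4.0417.
Posterior odds = 0.019368 × 4.0417 = 0.078279, so P(H|E) = 0.078279/(1+0.078279) = 0.073. Then P(¬H|E) = 1 − 0.073 = 0.927.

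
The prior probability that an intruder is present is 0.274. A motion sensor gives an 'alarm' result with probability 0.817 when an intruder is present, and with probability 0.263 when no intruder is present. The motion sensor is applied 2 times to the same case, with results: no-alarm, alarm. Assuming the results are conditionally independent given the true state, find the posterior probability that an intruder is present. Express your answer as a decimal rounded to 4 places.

With H the event that an intruder is present, the joint likelihood of the observed sequence is P(data|H) = 0.183·0.817 = 0.14951 and P(data|¬H) = 0.737·0.263 = 0.19383.
Bayes: P(H|data) = 0.274·0.14951 / (0.274·0.14951 + 0.726·0.19383) = 0.040966/0.18169 = 0.2255.

Posterior P(H) ≈ 0.2255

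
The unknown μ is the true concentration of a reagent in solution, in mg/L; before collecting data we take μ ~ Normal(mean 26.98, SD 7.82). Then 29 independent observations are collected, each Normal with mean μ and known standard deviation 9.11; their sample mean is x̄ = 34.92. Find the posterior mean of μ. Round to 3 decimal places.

With known σ, the Normal prior is conjugate. Weight on the data is w = (n/σ²)/(n/σ² + 1/τ₀²) = 0.349431/(0.349431+0.0163526) = 0.95529.
Posterior mean = w·x̄ + (1−w)·μ₀ = 0.95529·34.92 + 0.044706·26.98 = 34.565.

Posterior mean ≈ 34.565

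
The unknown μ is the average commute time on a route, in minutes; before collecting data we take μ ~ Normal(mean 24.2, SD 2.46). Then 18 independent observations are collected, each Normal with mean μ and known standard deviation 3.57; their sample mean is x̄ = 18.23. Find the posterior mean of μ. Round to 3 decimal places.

With known σ, the Normal prior is conjugate. Weight on the data is w = (n/σ²)/(n/σ² + 1/τ₀²) = 1.41233/(1.41233+0.165246) = 0.89525.
Posterior mean = w·x̄ + (1−w)·μ₀ = 0.89525·18.23 + 0.10475·24.2 = 18.855.

Posterior mean ≈ 18.855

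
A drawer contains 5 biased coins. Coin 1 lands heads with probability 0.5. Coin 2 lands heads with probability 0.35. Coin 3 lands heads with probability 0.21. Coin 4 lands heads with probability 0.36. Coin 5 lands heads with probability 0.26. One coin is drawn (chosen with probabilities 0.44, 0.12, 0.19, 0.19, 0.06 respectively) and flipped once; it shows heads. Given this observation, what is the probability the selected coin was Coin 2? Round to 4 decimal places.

Posterior probability ≈ 0.1088

P(heads|C1) = 0.5; P(heads|C2) = 0.35; P(heads|C3) = 0.21; P(heads|C4) = 0.36; P(heads|C5) = 0.26.
Prior × likelihood for each source: 0.44·0.5=0.2200, 0.12·0.35=0.04200, 0.19·0.21=0.03990, 0.19·0.36=0.06840, 0.06·0.26=0.01560. Summing gives P(heads) = 0.38590.
P(Coin 2 | heads) = 0.04200 / 0.38590 = 0.1088.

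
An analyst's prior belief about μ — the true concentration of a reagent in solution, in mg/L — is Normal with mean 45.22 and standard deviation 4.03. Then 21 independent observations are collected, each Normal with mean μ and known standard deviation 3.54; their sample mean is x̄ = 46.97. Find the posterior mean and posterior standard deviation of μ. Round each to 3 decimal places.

Posterior mean ≈ 46.908; posterior SD ≈ 0.759

Prior precision 1/τ₀² = 1/4.03² = 0.0615729; data precision n/σ² = 21/3.54² = 1.67576.
Posterior precision = 0.0615729 + 1.67576 = 1.73734, giving posterior SD = 1/√1.73734 = 0.759.
Posterior mean = (0.0615729·45.22 + 1.67576·46.97) / 1.73734 = 46.908.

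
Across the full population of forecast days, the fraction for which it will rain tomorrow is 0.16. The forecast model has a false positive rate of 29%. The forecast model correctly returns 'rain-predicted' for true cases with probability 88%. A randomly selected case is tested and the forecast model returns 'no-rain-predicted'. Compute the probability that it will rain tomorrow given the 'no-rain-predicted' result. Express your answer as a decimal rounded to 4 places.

Write H for 'it will rain tomorrow'. Prior odds H:¬H = 0.16/0.84 = 0.19048. For the 'no-rain-predicted' outcome, the likelihood ratio is 0.12/0.71 = 0.16901.
Posterior odds = 0.19048 × 0.16901 = 0.032193, so P(H|E) = 0.032193/(1+0.032193) = 0.0312.

P(H | E) ≈ 0.0312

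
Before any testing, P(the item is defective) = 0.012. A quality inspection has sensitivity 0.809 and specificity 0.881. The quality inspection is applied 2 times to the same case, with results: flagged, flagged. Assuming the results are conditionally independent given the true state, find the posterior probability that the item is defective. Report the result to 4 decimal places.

Let H be the event that the item is defective; start with P(H) = 0.012. P('flagged'|H) = 0.809, P('flagged'|¬H) = 0.119.
Update on result 1 ('flagged'): P(H) ← 0.809·0.0120 / (0.809·0.0120 + 0.119·0.9880) = 0.0097080/0.12728 = 0.0763.
Update on result 2 ('flagged'): P(H) ← 0.809·0.0763 / (0.809·0.0763 + 0.119·0.9237) = 0.061705/0.17163 = 0.3595.

Posterior P(H) ≈ 0.3595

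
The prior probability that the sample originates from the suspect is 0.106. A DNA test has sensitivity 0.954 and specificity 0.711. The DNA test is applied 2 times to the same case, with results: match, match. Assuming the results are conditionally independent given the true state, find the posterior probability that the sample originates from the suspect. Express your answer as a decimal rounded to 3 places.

Let H be the event that the sample originates from the suspect; start with P(H) = 0.106. P('match'|H) = 0.954, P('match'|¬H) = 0.289.
Update on result 1 ('match'): P(H) ← 0.954·0.1060 / (0.954·0.1060 + 0.289·0.8940) = 0.10112/0.35949 = 0.2813.
Update on result 2 ('match'): P(H) ← 0.954·0.2813 / (0.954·0.2813 + 0.289·0.7187) = 0.26836/0.47606 = 0.5637.

Posterior P(H) ≈ 0.564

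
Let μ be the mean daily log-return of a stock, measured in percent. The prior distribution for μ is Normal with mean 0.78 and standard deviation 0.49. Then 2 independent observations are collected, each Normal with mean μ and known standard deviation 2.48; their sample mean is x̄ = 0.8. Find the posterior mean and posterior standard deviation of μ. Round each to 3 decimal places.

Posterior mean ≈ 0.781; posterior SD ≈ 0.472

Prior precision 1/τ₀² = 1/0.49² = 4.16493; data precision n/σ² = 2/2.48² = 0.325182.
Posterior precision = 4.16493 + 0.325182 = 4.49011, giving posterior SD = 1/√4.49011 = 0.472.
Posterior mean = (4.16493·0.78 + 0.325182·0.8) / 4.49011 = 0.781.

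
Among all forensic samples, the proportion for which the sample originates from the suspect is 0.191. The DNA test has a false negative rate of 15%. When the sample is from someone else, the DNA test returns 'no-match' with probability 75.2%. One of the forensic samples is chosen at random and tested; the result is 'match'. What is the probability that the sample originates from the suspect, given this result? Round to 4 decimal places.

Let H be the event that the sample originates from the suspect. P(H) = 0.191, so P(¬H) = 0.809. With E the 'match' result, P(E|H) = 0.85 and P(E|¬H) = 0.248.
P(E) = 0.85·0.191 + 0.248·0.809 = 0.16235 + 0.20063 = 0.36298.
By Bayes' theorem, P(H|E) = 0.16235 / 0.36298 = 0.4473.

P(H | E) ≈ 0.4473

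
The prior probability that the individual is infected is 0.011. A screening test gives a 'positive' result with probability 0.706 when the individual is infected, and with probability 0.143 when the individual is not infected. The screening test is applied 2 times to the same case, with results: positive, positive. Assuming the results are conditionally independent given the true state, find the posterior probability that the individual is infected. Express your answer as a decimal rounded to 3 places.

Let H be the event that the individual is infected; start with P(H) = 0.011. P('positive'|H) = 0.706, P('positive'|¬H) = 0.143.
Update on result 1 ('positive'): P(H) ← 0.706·0.0110 / (0.706·0.0110 + 0.143·0.9890) = 0.0077660/0.14919 = 0.0521.
Update on result 2 ('positive'): P(H) ← 0.706·0.0521 / (0.706·0.0521 + 0.143·0.9479) = 0.036750/0.17231 = 0.2133.

Posterior P(H) ≈ 0.213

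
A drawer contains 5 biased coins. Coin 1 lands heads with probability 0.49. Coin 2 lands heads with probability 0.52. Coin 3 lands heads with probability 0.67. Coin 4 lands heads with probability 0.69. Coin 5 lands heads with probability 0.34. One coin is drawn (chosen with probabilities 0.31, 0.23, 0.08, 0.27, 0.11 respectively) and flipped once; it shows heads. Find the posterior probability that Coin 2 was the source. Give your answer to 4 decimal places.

Tabulate prior·likelihood by source: [1] prior 0.31, lik 0.49, product 0.1519; [2] prior 0.23, lik 0.52, product 0.1196; [3] prior 0.08, lik 0.67, product 0.05360; [4] prior 0.27, lik 0.69, product 0.1863; [5] prior 0.11, lik 0.34, product 0.03740.
Normalizing constant = 0.54880; the posterior for Coin 2 is its product over the sum, 0.1196/0.54880 = 0.2179.

Posterior probability ≈ 0.2179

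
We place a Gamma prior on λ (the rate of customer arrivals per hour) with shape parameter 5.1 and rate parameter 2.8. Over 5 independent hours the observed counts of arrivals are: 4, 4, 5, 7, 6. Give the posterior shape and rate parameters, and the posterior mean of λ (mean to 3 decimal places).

Posterior: Gamma(shape=31.1, rate=7.8); mean ≈ 3.987

The Poisson likelihood adds the total count to the shape and the number of exposure periods to the rate. Here ∑xᵢ = 26 and n = 5, so shape 5.1→31.1 and rate 2.8→7.8.
E[λ | data] = 31.1/7.8 = 3.987.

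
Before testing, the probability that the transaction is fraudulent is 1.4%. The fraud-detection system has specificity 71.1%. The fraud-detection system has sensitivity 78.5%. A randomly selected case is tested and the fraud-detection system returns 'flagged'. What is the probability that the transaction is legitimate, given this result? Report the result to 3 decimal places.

P(¬H | E) ≈ 0.963

Write H for 'the transaction is fraudulent'. Prior odds H:¬H = 0.014/0.986 = 0.014199. For the 'flagged' outcome, the likelihood ratio is 0.785/0.289 = 2.7163.
Posterior odds = 0.014199 × 2.7163 = 0.038568, so P(H|E) = 0.038568/(1+0.038568) = 0.037. Then P(¬H|E) = 1 − 0.037 = 0.963.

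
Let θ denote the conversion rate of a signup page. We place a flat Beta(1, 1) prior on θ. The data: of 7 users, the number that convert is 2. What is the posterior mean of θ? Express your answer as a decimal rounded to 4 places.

Observing 2 successes and 5 failures updates Beta(1, 1) by adding the success and failure counts to the two shape parameters: α = 1+2 = 3, β = 1+5 = 6.
E[θ | data] = 3/(3+6) = 0.3333.

Posterior mean ≈ 0.3333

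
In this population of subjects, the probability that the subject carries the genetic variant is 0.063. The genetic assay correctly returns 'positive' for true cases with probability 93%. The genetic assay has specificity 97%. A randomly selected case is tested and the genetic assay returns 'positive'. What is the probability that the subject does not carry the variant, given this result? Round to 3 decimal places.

P(¬H | E) ≈ 0.324

Let H be the event that the subject carries the genetic variant. P(H) = 0.063, so P(¬H) = 0.937. With E the 'positive' result, P(E|H) = 0.93 and P(E|¬H) = 0.03.
P(E) = 0.93·0.063 + 0.03·0.937 = 0.058590 + 0.028110 = 0.086700.
By Bayes' theorem, P(H|E) = 0.058590 / 0.086700 = 0.676. Hence P(¬H|E) = 1 − 0.676 = 0.324.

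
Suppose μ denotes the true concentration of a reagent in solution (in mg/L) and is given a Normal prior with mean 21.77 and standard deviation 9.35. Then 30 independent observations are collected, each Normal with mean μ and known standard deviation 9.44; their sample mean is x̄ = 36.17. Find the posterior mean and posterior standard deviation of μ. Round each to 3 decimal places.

Posterior mean ≈ 35.697; posterior SD ≈ 1.695

Prior precision 1/τ₀² = 1/9.35² = 0.0114387; data precision n/σ² = 30/9.44² = 0.336649.
Posterior precision = 0.0114387 + 0.336649 = 0.348088, giving posterior SD = 1/√0.348088 = 1.695.
Posterior mean = (0.0114387·21.77 + 0.336649·36.17) / 0.348088 = 35.697.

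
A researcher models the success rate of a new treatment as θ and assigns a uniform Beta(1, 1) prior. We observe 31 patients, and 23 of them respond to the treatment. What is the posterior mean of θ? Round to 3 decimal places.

Observing 23 successes and 8 failures updates Beta(1, 1) by adding the success and failure counts to the two shape parameters: α = 1+23 = 24, β = 1+8 = 9.
E[θ | data] = 24/(24+9) = 0.727.

Posterior mean ≈ 0.727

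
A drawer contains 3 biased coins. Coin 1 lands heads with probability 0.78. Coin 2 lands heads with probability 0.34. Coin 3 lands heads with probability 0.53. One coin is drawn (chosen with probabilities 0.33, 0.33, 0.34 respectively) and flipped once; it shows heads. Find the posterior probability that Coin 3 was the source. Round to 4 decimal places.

Tabulate prior·likelihood by source: [1] prior 0.33, lik 0.78, product 0.2574; [2] prior 0.33, lik 0.34, product 0.1122; [3] prior 0.34, lik 0.53, product 0.1802.
Normalizing constant = 0.54980; the posterior for Coin 3 is its product over the sum, 0.1802/0.54980 = 0.3278.

Posterior probability ≈ 0.3278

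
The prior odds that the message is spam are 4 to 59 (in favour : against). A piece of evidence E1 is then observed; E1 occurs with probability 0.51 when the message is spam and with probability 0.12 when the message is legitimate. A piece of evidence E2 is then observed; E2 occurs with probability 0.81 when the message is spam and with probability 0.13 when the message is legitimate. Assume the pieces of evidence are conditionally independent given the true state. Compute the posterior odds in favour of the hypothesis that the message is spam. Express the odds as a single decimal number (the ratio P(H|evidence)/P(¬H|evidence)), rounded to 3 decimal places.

Prior odds = 4/59 = 0.067797.
Likelihood ratio for E1 = 0.51/0.12 = 4.2500.
Likelihood ratio for E2 = 0.81/0.13 = 6.2308.
Posterior odds = prior odds × LR₁ × LR₂ = 1.7953.

Posterior odds ≈ 1.795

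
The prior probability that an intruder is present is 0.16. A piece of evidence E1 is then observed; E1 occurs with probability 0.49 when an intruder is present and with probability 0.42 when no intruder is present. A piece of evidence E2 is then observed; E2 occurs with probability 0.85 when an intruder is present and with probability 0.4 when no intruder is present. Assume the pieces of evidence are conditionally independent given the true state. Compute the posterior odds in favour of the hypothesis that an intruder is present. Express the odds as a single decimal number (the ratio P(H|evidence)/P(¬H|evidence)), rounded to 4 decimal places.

Prior odds = 0.16/(1−0.16) = 0.19048.
Likelihood ratio for E1 = 0.49/0.42 = 1.1667.
Likelihood ratio for E2 = 0.85/0.4 = 2.1250.
Posterior odds = prior odds × LR₁ × LR₂ = 0.47222.

Posterior odds ≈ 0.4722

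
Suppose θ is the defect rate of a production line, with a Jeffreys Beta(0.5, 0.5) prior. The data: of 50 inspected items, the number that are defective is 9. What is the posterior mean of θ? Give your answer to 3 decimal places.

Posterior mean ≈ 0.186

The binomial likelihood is conjugate to the Beta prior: with 9 successes and 41 failures, the posterior is Beta(0.5+9, 0.5+41) = Beta(9.5, 41.5).
E[θ | data] = 9.5/(9.5+41.5) = 0.186.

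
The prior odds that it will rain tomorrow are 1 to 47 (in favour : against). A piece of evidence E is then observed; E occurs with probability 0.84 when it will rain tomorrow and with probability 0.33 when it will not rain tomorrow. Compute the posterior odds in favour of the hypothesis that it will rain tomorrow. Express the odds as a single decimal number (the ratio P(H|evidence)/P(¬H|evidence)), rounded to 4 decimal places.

Posterior odds ≈ 0.0542

Prior odds = 1/47 = 0.021277. In log-odds, ln(0.021277) = -3.8501.
Add log likelihood ratio: ln(2.5455) = 0.93431.
Posterior log-odds = -2.9158, so posterior odds = exp(-2.9158) = 0.054159.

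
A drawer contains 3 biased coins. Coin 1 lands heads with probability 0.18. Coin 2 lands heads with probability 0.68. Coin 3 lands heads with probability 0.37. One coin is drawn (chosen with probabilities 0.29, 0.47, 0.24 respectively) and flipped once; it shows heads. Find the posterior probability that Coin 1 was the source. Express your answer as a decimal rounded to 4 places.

Tabulate prior·likelihood by source: [1] prior 0.29, lik 0.18, product 0.05220; [2] prior 0.47, lik 0.68, product 0.3196; [3] prior 0.24, lik 0.37, product 0.08880.
Normalizing constant = 0.46060; the posterior for Coin 1 is its product over the sum, 0.05220/0.46060 = 0.1133.

Posterior probability ≈ 0.1133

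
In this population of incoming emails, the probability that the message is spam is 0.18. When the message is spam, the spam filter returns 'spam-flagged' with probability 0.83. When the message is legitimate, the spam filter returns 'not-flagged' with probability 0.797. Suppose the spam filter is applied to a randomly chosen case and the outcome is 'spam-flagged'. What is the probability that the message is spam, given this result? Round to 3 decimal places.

Write H for 'the message is spam'. Prior odds H:¬H = 0.18/0.82 = 0.21951. For the 'spam-flagged' outcome, the likelihood ratio is 0.83/0.203 = 4.0887.
Posterior odds = 0.21951 × 4.0887 = 0.89751, so P(H|E) = 0.89751/(1+0.89751) = 0.473.

P(H | E) ≈ 0.473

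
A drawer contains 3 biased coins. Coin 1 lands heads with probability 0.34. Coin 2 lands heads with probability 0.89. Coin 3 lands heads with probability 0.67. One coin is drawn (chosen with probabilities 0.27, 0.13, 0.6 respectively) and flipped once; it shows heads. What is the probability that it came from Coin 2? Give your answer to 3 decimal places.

P(heads|C1) = 0.34; P(heads|C2) = 0.89; P(heads|C3) = 0.67.
Prior × likelihood for each source: 0.27·0.34=0.09180, 0.13·0.89=0.1157, 0.6·0.67=0.4020. Summing gives P(heads) = 0.60950.
P(Coin 2 | heads) = 0.1157 / 0.60950 = 0.190.

Posterior probability ≈ 0.190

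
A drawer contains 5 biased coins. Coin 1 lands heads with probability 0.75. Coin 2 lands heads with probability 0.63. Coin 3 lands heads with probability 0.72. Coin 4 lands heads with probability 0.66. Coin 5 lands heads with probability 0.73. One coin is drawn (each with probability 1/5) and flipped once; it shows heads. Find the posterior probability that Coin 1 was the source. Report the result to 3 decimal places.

Tabulate prior·likelihood by source: [1] prior 0.2, lik 0.75, product 0.1500; [2] prior 0.2, lik 0.63, product 0.1260; [3] prior 0.2, lik 0.72, product 0.1440; [4] prior 0.2, lik 0.66, product 0.1320; [5] prior 0.2, lik 0.73, product 0.1460.
Normalizing constant = 0.69800; the posterior for Coin 1 is its product over the sum, 0.1500/0.69800 = 0.215.

Posterior probability ≈ 0.215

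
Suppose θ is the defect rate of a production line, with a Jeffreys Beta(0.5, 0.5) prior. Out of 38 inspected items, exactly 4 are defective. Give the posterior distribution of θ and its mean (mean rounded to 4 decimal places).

Posterior: Beta(4.5, 34.5); mean ≈ 0.1154

Observing 4 successes and 34 failures updates Beta(0.5, 0.5) by adding the success and failure counts to the two shape parameters: α = 0.5+4 = 4.5, β = 0.5+34 = 34.5.
Posterior mean = α/(α+β) = 4.5/39 = 0.1154.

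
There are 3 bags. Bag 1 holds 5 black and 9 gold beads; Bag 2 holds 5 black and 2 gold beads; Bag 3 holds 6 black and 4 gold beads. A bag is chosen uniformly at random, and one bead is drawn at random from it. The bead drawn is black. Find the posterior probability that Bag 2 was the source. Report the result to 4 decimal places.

P(black|Bag 1) = 0.3571; P(black|Bag 2) = 0.7143; P(black|Bag 3) = 0.6.
Prior × likelihood for each source: 0.333333·0.3571=0.1190, 0.333333·0.7143=0.2381, 0.333333·0.6=0.2000. Summing gives P(black) = 0.55714.
P(Bag 2 | black) = 0.2381 / 0.55714 = 0.4274.

Posterior probability ≈ 0.4274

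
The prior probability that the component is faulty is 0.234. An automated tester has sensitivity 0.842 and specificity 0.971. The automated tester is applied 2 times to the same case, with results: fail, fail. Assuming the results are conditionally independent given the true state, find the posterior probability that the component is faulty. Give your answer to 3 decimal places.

With H the event that the component is faulty, the joint likelihood of the observed sequence is P(data|H) = 0.842·0.842 = 0.70896 and P(data|¬H) = 0.029·0.029 = 0.00084100.
Bayes: P(H|data) = 0.234·0.70896 / (0.234·0.70896 + 0.766·0.00084100) = 0.16590/0.16654 = 0.9961.

Posterior P(H) ≈ 0.996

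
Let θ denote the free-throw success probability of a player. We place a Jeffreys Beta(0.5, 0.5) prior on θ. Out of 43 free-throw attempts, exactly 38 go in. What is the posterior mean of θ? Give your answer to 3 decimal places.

Posterior mean ≈ 0.875

Observing 38 successes and 5 failures updates Beta(0.5, 0.5) by adding the success and failure counts to the two shape parameters: α = 0.5+38 = 38.5, β = 0.5+5 = 5.5.
E[θ | data] = 38.5/(38.5+5.5) = 0.875.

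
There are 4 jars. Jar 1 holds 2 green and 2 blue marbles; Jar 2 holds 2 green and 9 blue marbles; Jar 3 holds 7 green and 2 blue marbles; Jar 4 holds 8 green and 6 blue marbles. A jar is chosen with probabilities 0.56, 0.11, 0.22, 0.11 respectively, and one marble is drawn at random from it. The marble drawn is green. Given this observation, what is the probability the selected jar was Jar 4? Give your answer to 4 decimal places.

Posterior probability ≈ 0.1177

Tabulate prior·likelihood by source: [1] prior 0.56, lik 0.5, product 0.2800; [2] prior 0.11, lik 0.1818, product 0.02000; [3] prior 0.22, lik 0.7778, product 0.1711; [4] prior 0.11, lik 0.5714, product 0.06286.
Normalizing constant = 0.53397; the posterior for Jar 4 is its product over the sum, 0.06286/0.53397 = 0.1177.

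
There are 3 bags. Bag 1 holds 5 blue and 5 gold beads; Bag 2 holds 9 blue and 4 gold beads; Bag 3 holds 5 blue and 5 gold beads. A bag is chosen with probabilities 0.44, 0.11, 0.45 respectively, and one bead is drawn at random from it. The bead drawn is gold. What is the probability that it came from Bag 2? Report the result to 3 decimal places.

Posterior probability ≈ 0.071

Tabulate prior·likelihood by source: [1] prior 0.44, lik 0.5, product 0.2200; [2] prior 0.11, lik 0.3077, product 0.03385; [3] prior 0.45, lik 0.5, product 0.2250.
Normalizing constant = 0.47885; the posterior for Bag 2 is its product over the sum, 0.03385/0.47885 = 0.071.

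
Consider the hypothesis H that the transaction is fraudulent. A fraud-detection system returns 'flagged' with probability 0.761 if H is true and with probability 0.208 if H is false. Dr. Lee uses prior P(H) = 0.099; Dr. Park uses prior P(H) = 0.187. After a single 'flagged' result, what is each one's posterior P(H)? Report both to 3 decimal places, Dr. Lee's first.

Dr. Lee: 0.287; Dr. Park: 0.457

P('+'|H) = 0.761, P('+'|¬H) = 0.208.
Dr. Lee: numerator 0.761·0.099 = 0.075339; evidence = 0.075339+0.208·0.901 = 0.26275; posterior = 0.287.
Dr. Park: numerator 0.761·0.187 = 0.14231; evidence = 0.14231+0.208·0.813 = 0.31141; posterior = 0.457.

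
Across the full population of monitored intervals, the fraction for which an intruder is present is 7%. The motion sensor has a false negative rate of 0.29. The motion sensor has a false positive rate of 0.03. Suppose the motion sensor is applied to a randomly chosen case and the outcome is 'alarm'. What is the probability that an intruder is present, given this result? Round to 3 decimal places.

Let H be the event that an intruder is present. P(H) = 0.07, so P(¬H) = 0.93. With E the 'alarm' result, P(E|H) = 0.71 and P(E|¬H) = 0.03.
P(E) = 0.71·0.07 + 0.03·0.93 = 0.049700 + 0.027900 = 0.077600.
By Bayes' theorem, P(H|E) = 0.049700 / 0.077600 = 0.640.

P(H | E) ≈ 0.640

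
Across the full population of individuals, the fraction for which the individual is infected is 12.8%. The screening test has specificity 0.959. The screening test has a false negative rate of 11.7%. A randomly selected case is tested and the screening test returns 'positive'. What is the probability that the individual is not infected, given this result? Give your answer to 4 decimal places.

Let H be the event that the individual is infected. P(H) = 0.128, so P(¬H) = 0.872. With E the 'positive' result, P(E|H) = 0.883 and P(E|¬H) = 0.041.
P(E) = 0.883·0.128 + 0.041·0.872 = 0.11302 + 0.035752 = 0.14878.
By Bayes' theorem, P(H|E) = 0.11302 / 0.14878 = 0.7597. Hence P(¬H|E) = 1 − 0.7597 = 0.2403.

P(¬H | E) ≈ 0.2403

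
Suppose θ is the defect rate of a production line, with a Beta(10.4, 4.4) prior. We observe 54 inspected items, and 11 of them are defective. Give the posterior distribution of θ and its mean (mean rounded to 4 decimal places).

The binomial likelihood is conjugate to the Beta prior: with 11 successes and 43 failures, the posterior is Beta(10.4+11, 4.4+43) = Beta(21.4, 47.4).
Posterior mean = α/(α+β) = 21.4/68.8 = 0.3110.

Posterior: Beta(21.4, 47.4); mean ≈ 0.3110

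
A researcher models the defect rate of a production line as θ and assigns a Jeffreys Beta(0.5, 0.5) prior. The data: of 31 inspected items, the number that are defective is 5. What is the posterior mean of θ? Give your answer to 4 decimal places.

Posterior mean ≈ 0.1719

The binomial likelihood is conjugate to the Beta prior: with 5 successes and 26 failures, the posterior is Beta(0.5+5, 0.5+26) = Beta(5.5, 26.5).
E[θ | data] = 5.5/(5.5+26.5) = 0.1719.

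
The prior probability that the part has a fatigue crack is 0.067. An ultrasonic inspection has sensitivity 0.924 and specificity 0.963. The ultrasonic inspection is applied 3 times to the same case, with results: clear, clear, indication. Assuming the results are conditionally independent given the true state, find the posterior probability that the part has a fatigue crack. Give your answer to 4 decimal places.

With H the event that the part has a fatigue crack, the joint likelihood of the observed sequence is P(data|H) = 0.076·0.076·0.924 = 0.0053370 and P(data|¬H) = 0.963·0.963·0.037 = 0.034313.
Bayes: P(H|data) = 0.067·0.0053370 / (0.067·0.0053370 + 0.933·0.034313) = 0.00035758/0.032371 = 0.0110.

Posterior P(H) ≈ 0.0110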